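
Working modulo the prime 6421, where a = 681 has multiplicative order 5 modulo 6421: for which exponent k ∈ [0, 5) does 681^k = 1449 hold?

Successive powers of 681 modulo 6421:
  681^0=1  681^1=681  681^2=1449
So 681^2 ≡ 1449 (mod 6421), giving k = 2.

2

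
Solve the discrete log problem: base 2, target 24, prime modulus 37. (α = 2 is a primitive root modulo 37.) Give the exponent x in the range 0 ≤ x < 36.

29

Successive powers of 2 modulo 37:
  2^0=1  2^1=2  2^2=4  2^3=8  2^4=16  2^5=32
  2^6=27  2^7=17  2^8=34  2^9=31  2^10=25  2^11=13
  2^12=26  2^13=15  2^14=30  2^15=23  2^16=9  2^17=18
  2^18=36  2^19=35  2^20=33  2^21=29  2^22=21  2^23=5
  2^24=10  2^25=20  2^26=3  2^27=6  2^28=12  2^29=24
So 2^29 ≡ 24 (mod 37), giving x = 29.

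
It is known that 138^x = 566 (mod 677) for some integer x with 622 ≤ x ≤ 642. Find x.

625

Compute 138^622 mod 677 = 51, then multiply by 138 repeatedly:
  138^622=51  138^623=268  138^624=426  138^625=566
Found 566 at exponent 625.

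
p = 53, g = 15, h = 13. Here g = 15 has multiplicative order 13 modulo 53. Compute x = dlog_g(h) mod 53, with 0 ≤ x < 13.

2

Successive powers of 15 modulo 53:
  15^0=1  15^1=15  15^2=13
So 15^2 ≡ 13 (mod 53), giving x = 2.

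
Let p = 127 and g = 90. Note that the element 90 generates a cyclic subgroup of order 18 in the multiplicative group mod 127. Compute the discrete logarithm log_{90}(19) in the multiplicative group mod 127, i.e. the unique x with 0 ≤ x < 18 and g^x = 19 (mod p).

Successive powers of 90 modulo 127:
  90^0=1  90^1=90  90^2=99  90^3=20  90^4=22  90^5=75
  90^6=19
So 90^6 ≡ 19 (mod 127), giving x = 6.

6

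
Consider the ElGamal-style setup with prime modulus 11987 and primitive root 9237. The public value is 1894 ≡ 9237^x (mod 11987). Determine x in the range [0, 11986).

10321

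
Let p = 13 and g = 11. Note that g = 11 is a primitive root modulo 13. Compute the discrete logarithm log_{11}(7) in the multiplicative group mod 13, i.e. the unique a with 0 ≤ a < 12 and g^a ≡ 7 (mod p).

Successive powers of 11 modulo 13:
  11^0=1  11^1=11  11^2=4  11^3=5  11^4=3  11^5=7
So 11^5 ≡ 7 (mod 13), giving a = 5.

5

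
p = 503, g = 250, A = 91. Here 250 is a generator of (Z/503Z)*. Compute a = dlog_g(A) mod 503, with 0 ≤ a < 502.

Baby-step giant-step with m = ceil(sqrt(502)) = 23.
Baby table (250^j mod 503 for j=0..22):
  0:1  1:250  2:128  3:311  4:288  5:71  6:145  7:34
  8:452  9:328  10:11  11:235  12:402  13:403  14:150  15:278
  16:86  17:374  18:445  19:87  20:121  21:70  22:398
Giant step factor: 250^(-23) ≡ 305 (mod 503).
Scan 91·305^i mod 503 for i = 0, 1, …:
  i=0: 91   i=1: 90   i=2: 288
Match at i=2, j=4: a = 2·23 + 4 = 50.

50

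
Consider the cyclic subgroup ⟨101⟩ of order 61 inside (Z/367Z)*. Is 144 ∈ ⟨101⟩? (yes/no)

no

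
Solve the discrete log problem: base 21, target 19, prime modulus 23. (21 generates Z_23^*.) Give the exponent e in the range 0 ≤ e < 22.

13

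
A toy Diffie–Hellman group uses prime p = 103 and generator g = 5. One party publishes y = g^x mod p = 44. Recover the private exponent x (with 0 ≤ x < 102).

47

Baby-step giant-step with m = ceil(sqrt(102)) = 11.
Baby table (5^j mod 103 for j=0..10):
  0:1  1:5  2:25  3:22  4:7  5:35  6:72  7:51
  8:49  9:39  10:92
Giant step factor: 5^(-11) ≡ 88 (mod 103).
Scan 44·88^i mod 103 for i = 0, 1, …:
  i=0: 44   i=1: 61   i=2: 12   i=3: 26
  i=4: 22
Match at i=4, j=3: x = 4·11 + 3 = 47.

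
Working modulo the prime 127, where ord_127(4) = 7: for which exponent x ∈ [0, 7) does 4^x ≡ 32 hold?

Successive powers of 4 modulo 127:
  4^0=1  4^1=4  4^2=16  4^3=64  4^4=2  4^5=8
  4^6=32
So 4^6 ≡ 32 (mod 127), giving x = 6.

6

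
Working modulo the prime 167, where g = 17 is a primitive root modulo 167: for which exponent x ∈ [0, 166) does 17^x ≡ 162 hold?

Baby-step giant-step with m = ceil(sqrt(166)) = 13.
Baby table (17^j mod 167 for j=0..12):
  0:1  1:17  2:122  3:70  4:21  5:23  6:57  7:134
  8:107  9:149  10:28  11:142  12:76
Giant step factor: 17^(-13) ≡ 148 (mod 167).
Scan 162·148^i mod 167 for i = 0, 1, …:
  i=0: 162   i=1: 95   i=2: 32   i=3: 60
  i=4: 29   i=5: 117   i=6: 115   i=7: 153
  i=8: 99   i=9: 123   i=10: 1
Match at i=10, j=0: x = 10·13 + 0 = 130.

130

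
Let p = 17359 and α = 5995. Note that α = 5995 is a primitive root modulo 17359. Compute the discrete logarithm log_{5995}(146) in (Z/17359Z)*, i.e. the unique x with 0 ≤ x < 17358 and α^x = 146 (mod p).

Baby-step giant-step with m = ceil(sqrt(17358)) = 132.
Baby table (5995^j mod 17359 for j=0..131):
  0:1  1:5995  2:6895  3:3746  4:12083  5:15837  6:6444  7:8005
  8:9699  9:10214  10:7737  11:67  12:2408  13:10631  14:7956  15:11047
  16:2180  17:15132  18:15565  19:7550  20:7337  21:14968  22:4489  23:5105
  24:558  25:12282  26:11071  27:7188  28:7022  29:1315  30:2439  31:5527
  32:13393  33:5660  34:12214  35:2668  36:7021  37:12679  38:12903  39:1781
  40:1310  41:7182  42:5770  43:12022  44:14681  45:2465  46:5166  47:1714
  48:16261  49:13910  50:15173  51:975  52:12501  53:4692  54:6960  55:11523
  56:8924  57:16301  58:10684  59:13229  60:11943  61:9769  62:13248  63:4335
  64:1902  65:14986  66:8245  67:7702  68:15909  69:4109  70:1034  71:1667
  72:12240  73:2307  74:12701  75:5921  76:14599  77:14286  78:12623  79:7004
  80:14918  81:17201  82:7535  83:4207  84:15697  85:376  86:14809  87:6029
  88:2417  89:12509  90:575  91:10043  92:6773  93:1434  94:4125  95:10159
  96:7833  97:2740  98:4686  99:5708  100:4871  101:3807  102:13239  103:2457
  104:9283  105:15990  106:3652  107:4041  108:9990  109:1500  110:538  111:13895
  112:12043  113:1704  114:8388  115:14396  116:12431  117:1658  118:10362  119:9688
  120:13705  121:1328  122:10938  123:8367  124:10014  125:6508  126:9787  127:17004
  128:6932  129:17253  130:6813  131:15567
Giant step factor: 5995^(-132) ≡ 16969 (mod 17359).
Scan 146·16969^i mod 17359 for i = 0, 1, …:
  i=0: 146   i=1: 12496   i=2: 4439   i=3: 4690
  i=4: 10954   i=5: 15613   i=6: 3939   i=7: 8741
  i=8: 10733   i=9: 15008     …   i=13: 14084
  i=14: 10043
Match at i=14, j=91: x = 14·132 + 91 = 1939.

1939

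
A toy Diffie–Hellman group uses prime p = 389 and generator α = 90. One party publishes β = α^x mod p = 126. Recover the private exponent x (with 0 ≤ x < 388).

Baby-step giant-step with m = ceil(sqrt(388)) = 20.
Baby table (90^j mod 389 for j=0..19):
  0:1  1:90  2:320  3:14  4:93  5:201  6:196  7:135
  8:91  9:21  10:334  11:107  12:294  13:8  14:331  15:226
  16:112  17:355  18:52  19:12
Giant step factor: 90^(-20) ≡ 76 (mod 389).
Scan 126·76^i mod 389 for i = 0, 1, …:
  i=0: 126   i=1: 240   i=2: 346   i=3: 233
  i=4: 203   i=5: 257   i=6: 82   i=7: 8
Match at i=7, j=13: x = 7·20 + 13 = 153.

153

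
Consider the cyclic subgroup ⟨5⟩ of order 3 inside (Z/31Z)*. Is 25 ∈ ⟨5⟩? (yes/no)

yes

⟨5⟩ has order 3; its elements mod 31 are {1, 5, 25}.
25 is in this set.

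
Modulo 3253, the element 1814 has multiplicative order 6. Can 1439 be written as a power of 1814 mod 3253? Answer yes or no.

yes

⟨1814⟩ has order 6; its elements mod 3253 are {1, 1439, 1440, 1813, 1814, 3252}.
1439 is in this set.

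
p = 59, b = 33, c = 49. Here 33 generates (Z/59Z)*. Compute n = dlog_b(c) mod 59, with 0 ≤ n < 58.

Baby-step giant-step with m = ceil(sqrt(58)) = 8.
Baby table (33^j mod 59 for j=0..7):
  0:1  1:33  2:27  3:6  4:21  5:44  6:36  7:8
Giant step factor: 33^(-8) ≡ 19 (mod 59).
Scan 49·19^i mod 59 for i = 0, 1, …:
  i=0: 49   i=1: 46   i=2: 48   i=3: 27
Match at i=3, j=2: n = 3·8 + 2 = 26.

26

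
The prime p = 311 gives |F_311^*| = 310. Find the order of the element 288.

155

The order of 288 must divide p − 1 = 310 = 2 · 5 · 31.
Divisors: 1, 2, 5, 10, 31, 62, 155, 310.
Check each in increasing order: 288^1 ≡ 288;  288^2 ≡ 218;  288^5 ≡ 113;  288^10 ≡ 18;  288^31 ≡ 216;  288^62 ≡ 6;  288^155 ≡ 1.
Smallest exponent giving 1 is 155.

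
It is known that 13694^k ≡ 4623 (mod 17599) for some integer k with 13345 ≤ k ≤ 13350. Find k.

13346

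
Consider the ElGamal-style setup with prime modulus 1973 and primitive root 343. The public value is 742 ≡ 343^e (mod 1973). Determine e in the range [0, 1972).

947

Baby-step giant-step with m = ceil(sqrt(1972)) = 45.
Baby table (343^j mod 1973 for j=0..44):
  0:1  1:343  2:1242  3:1811  4:1651  5:42  6:595  7:866
  8:1088  9:287  10:1764  11:1314  12:858  13:317  14:216  15:1087
  16:1917  17:522  18:1476  19:1180  20:275  21:1594  22:221  23:829
  24:235  25:1685  26:1839  27:1390  28:1277  29:5  30:1715  31:291
  32:1163  33:363  34:210  35:1002  36:384  37:1494  38:1435  39:928
  40:651  41:344  42:1585  43:1080  44:1489
Giant step factor: 343^(-45) ≡ 1670 (mod 1973).
Scan 742·1670^i mod 1973 for i = 0, 1, …:
  i=0: 742   i=1: 96   i=2: 507   i=3: 273
  i=4: 147   i=5: 838   i=6: 603   i=7: 780
  i=8: 420   i=9: 985     …   i=20: 1461
  i=21: 1242
Match at i=21, j=2: e = 21·45 + 2 = 947.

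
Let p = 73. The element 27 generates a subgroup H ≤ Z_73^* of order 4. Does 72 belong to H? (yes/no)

72 ∈ ⟨27⟩ iff 72^4 ≡ 1 (mod 73), since |⟨27⟩| = 4.
72^4 mod 73 = 1.
Since 1 = 1, 72 lies in the subgroup.

yes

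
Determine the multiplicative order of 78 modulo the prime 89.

11

The order of 78 must divide p − 1 = 88 = 2^3 · 11.
Divisors: 1, 2, 4, 8, 11, 22, 44, 88.
Check each in increasing order: 78^1 ≡ 78;  78^2 ≡ 32;  78^4 ≡ 45;  78^8 ≡ 67;  78^11 ≡ 1.
Smallest exponent giving 1 is 11.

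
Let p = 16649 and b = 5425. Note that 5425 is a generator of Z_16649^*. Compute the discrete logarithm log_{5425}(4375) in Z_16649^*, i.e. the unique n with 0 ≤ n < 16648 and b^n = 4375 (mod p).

16397

Baby-step giant-step with m = ceil(sqrt(16648)) = 130.
Baby table (5425^j mod 16649 for j=0..129):
  0:1  1:5425  2:11842  3:11008  4:15086  5:11715  6:4642  7:9562
  8:12215  9:3355  10:3518  11:5396  12:4358  13:570  14:12185  15:7095
  16:14536  17:8136  18:1301  19:15398  20:6117  21:3268  22:14364  23:7380
  24:12304  25:3359  26:8569  27:2817  28:15092  29:10967  30:9098  31:9014
  32:2837  33:7049  34:14721  35:12821  36:11052  37:4051  38:16644  39:6173
  40:7386  41:11556  42:7815  43:8021  44:10088  45:2137  46:5521  47:16523
  48:15708  49:6318  50:11508  51:13799  52:5671  53:14472  54:10565  55:9267
  56:10144  57:6255  58:2713  59:309  60:11425  61:13047  62:5076  63:16503
  64:7102  65:2564  66:7785  67:11761  68:4457  69:4877  70:2464  71:14702
  72:9640  73:2491  74:11336  75:13043  76:25  77:2433  78:13017  79:8816
  80:10872  81:9842  82:16156  83:5964  84:5693  85:630  86:4705  87:1708
  88:9056  89:14250  90:4943  91:10885  92:13771  93:3612  94:15876  95:2023
  96:3084  97:15104  98:9471  99:1361  100:7918  101:730  102:14437  103:3829
  104:11022  105:7791  106:11013  107:8913  108:4329  109:9735  110:1747  111:4194
  112:9916  113:1381  114:16524  115:4484  116:1511  117:5867  118:12236  119:737
  120:2465  121:3478  122:4833  123:13499  124:9773  125:8109  126:4667  127:11995
  128:8583  129:12171
Giant step factor: 5425^(-130) ≡ 15713 (mod 16649).
Scan 4375·15713^i mod 16649 for i = 0, 1, …:
  i=0: 4375   i=1: 654   i=2: 3869   i=3: 8098
  i=4: 12216   i=5: 3687   i=6: 11960   i=7: 10217
  i=8: 10063   i=9: 4366     …   i=125: 1272
  i=126: 8136
Match at i=126, j=17: n = 126·130 + 17 = 16397.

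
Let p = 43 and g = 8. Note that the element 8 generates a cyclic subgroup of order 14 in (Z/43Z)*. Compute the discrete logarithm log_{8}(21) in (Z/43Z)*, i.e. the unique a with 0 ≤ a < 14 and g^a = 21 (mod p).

Successive powers of 8 modulo 43:
  8^0=1  8^1=8  8^2=21
So 8^2 ≡ 21 (mod 43), giving a = 2.

2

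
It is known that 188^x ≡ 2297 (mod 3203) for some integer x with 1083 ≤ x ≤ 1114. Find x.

Compute 188^1083 mod 3203 = 3093, then multiply by 188 repeatedly:
  188^1083=3093  188^1084=1741  188^1085=602  188^1086=1071  188^1087=2762
  188^1088=370  188^1089=2297
Found 2297 at exponent 1089.

1089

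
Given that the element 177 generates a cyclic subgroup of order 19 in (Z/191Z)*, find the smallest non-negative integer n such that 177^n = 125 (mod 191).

Successive powers of 177 modulo 191:
  177^0=1  177^1=177  177^2=5  177^3=121  177^4=25  177^5=32
  177^6=125
So 177^6 ≡ 125 (mod 191), giving n = 6.

6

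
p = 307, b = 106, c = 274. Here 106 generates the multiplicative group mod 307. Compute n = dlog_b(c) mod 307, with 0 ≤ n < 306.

136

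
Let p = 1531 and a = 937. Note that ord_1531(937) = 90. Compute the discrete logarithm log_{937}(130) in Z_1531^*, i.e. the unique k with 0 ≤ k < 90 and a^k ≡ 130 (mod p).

3

Successive powers of 937 modulo 1531:
  937^0=1  937^1=937  937^2=706  937^3=130
So 937^3 ≡ 130 (mod 1531), giving k = 3.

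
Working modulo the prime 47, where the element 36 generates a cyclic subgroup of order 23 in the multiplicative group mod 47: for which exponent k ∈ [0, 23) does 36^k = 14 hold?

17

Successive powers of 36 modulo 47:
  36^0=1  36^1=36  36^2=27  36^3=32  36^4=24  36^5=18
  36^6=37  36^7=16  36^8=12  36^9=9  36^10=42  36^11=8
  36^12=6  36^13=28  36^14=21  36^15=4  36^16=3  36^17=14
So 36^17 ≡ 14 (mod 47), giving k = 17.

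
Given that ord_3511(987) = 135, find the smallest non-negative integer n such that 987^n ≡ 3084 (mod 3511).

Baby-step giant-step with m = ceil(sqrt(135)) = 12.
Baby table (987^j mod 3511 for j=0..11):
  0:1  1:987  2:1622  3:3409  4:1145  5:3084  6:3382  7:2584
  8:1422  9:2625  10:3268  11:2418
Giant step factor: 987^(-12) ≡ 2155 (mod 3511).
Scan 3084·2155^i mod 3511 for i = 0, 1, …:
  i=0: 3084
Match at i=0, j=5: n = 0·12 + 5 = 5.

5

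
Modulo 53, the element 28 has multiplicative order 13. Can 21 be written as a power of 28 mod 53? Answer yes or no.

no

⟨28⟩ has order 13; its elements mod 53 are {1, 10, 13, 15, 16, 24, 28, 36, 42, 44, 46, 47, 49}.
21 is not in this set.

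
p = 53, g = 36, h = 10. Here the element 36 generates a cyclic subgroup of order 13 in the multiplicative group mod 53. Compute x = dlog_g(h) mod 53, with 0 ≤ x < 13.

10

Successive powers of 36 modulo 53:
  36^0=1  36^1=36  36^2=24  36^3=16  36^4=46  36^5=13
  36^6=44  36^7=47  36^8=49  36^9=15  36^10=10
So 36^10 ≡ 10 (mod 53), giving x = 10.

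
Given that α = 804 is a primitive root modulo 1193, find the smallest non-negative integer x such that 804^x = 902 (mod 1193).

826

Baby-step giant-step with m = ceil(sqrt(1192)) = 35.
Baby table (804^j mod 1193 for j=0..34):
  0:1  1:804  2:1003  3:1137  4:310  5:1096  6:750  7:535
  8:660  9:948  10:1058  11:23  12:597  13:402  14:1098  15:1165
  16:155  17:548  18:375  19:864  20:330  21:474  22:529  23:608
  24:895  25:201  26:549  27:1179  28:674  29:274  30:784  31:432
  32:165  33:237  34:861
Giant step factor: 804^(-35) ≡ 467 (mod 1193).
Scan 902·467^i mod 1193 for i = 0, 1, …:
  i=0: 902   i=1: 105   i=2: 122   i=3: 903
  i=4: 572   i=5: 1085   i=6: 863   i=7: 980
  i=8: 741   i=9: 77     …   i=22: 936
  i=23: 474
Match at i=23, j=21: x = 23·35 + 21 = 826.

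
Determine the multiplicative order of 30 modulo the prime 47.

The order of 30 must divide p − 1 = 46 = 2 · 23.
Divisors: 1, 2, 23, 46.
Check each in increasing order: 30^1 ≡ 30;  30^2 ≡ 7;  30^23 ≡ 46;  30^46 ≡ 1.
Smallest exponent giving 1 is 46.

46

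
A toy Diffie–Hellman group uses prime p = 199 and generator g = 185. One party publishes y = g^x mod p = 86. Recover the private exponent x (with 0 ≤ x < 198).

Baby-step giant-step with m = ceil(sqrt(198)) = 15.
Baby table (185^j mod 199 for j=0..14):
  0:1  1:185  2:196  3:42  4:9  5:73  6:172  7:179
  8:81  9:60  10:155  11:19  12:132  13:142  14:2
Giant step factor: 185^(-15) ≡ 135 (mod 199).
Scan 86·135^i mod 199 for i = 0, 1, …:
  i=0: 86   i=1: 68   i=2: 26   i=3: 127
  i=4: 31   i=5: 6   i=6: 14   i=7: 99
  i=8: 32   i=9: 141   i=10: 130   i=11: 38
  i=12: 155
Match at i=12, j=10: x = 12·15 + 10 = 190.

190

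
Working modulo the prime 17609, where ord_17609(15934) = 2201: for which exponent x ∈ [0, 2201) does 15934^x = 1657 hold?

Baby-step giant-step with m = ceil(sqrt(2201)) = 47.
Baby table (15934^j mod 17609 for j=0..46):
  0:1  1:15934  2:5794  3:15218  4:7682  5:4829  6:11565  7:16134
  8:5365  9:11824  10:4925  11:9246  12:8870  13:4746  14:9718  15:10675
  16:10119  17:8142  18:9125  19:237  20:8032  21:17285  22:14430  23:6907
  24:17497  25:11510  26:2605  27:3657  28:2457  29:5031  30:7786  31:6719
  32:15435  33:13996  34:11888  35:3379  36:10273  37:14327  38:3342  39:1812
  40:11257  41:3764  42:16931  43:8674  44:16084  45:1070  46:3868
Giant step factor: 15934^(-47) ≡ 12829 (mod 17609).
Scan 1657·12829^i mod 17609 for i = 0, 1, …:
  i=0: 1657   i=1: 3590   i=2: 8575   i=3: 5252
  i=4: 5874   i=5: 8635   i=6: 196   i=7: 14006
  i=8: 738   i=9: 11769     …   i=27: 10060
  i=28: 3379
Match at i=28, j=35: x = 28·47 + 35 = 1351.

1351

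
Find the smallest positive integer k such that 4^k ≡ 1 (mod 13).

The order of 4 must divide p − 1 = 12 = 2^2 · 3.
Divisors: 1, 2, 3, 4, 6, 12.
Check each in increasing order: 4^1 ≡ 4;  4^2 ≡ 3;  4^3 ≡ 12;  4^4 ≡ 9;  4^6 ≡ 1.
Smallest exponent giving 1 is 6.

6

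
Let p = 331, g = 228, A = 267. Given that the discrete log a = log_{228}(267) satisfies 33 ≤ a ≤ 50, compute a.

33

Compute 228^33 mod 331 = 267, then multiply by 228 repeatedly:
  228^33=267
Found 267 at exponent 33.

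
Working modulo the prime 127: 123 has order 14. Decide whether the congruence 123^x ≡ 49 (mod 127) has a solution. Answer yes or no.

⟨123⟩ has order 14; its elements mod 127 are {1, 2, 4, 8, 16, 32, 63, 64, 95, 111, 119, 123, 125, 126}.
49 is not in this set.

no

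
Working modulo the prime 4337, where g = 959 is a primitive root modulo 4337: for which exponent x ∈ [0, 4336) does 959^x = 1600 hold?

Baby-step giant-step with m = ceil(sqrt(4336)) = 66.
Baby table (959^j mod 4337 for j=0..65):
  0:1  1:959  2:237  3:1759  4:4125  5:531  6:1800  7:74
  8:1574  9:190  10:56  11:1660  12:261  13:3090  14:1139  15:3714
  16:1049  17:4144  18:1404  19:1966  20:3136  21:1883  22:1605  23:3897
  24:3066  25:4145  26:2363  27:2203  28:558  29:1671  30:2136  31:1360
  32:3140  33:1382  34:2553  35:2259  36:2218  37:1932  38:889  39:2499
  40:2517  41:2431  42:2360  43:3663  44:4184  45:731  46:2772  47:4104
  48:2077  49:1160  50:2168  51:1689  52:2050  53:1289  54:106  55:1903
  56:3437  57:4300  58:3550  59:4242  60:4309  61:3507  62:2038  63:2792
  64:1599  65:2480
Giant step factor: 959^(-66) ≡ 1538 (mod 4337).
Scan 1600·1538^i mod 4337 for i = 0, 1, …:
  i=0: 1600   i=1: 1721   i=2: 1328   i=3: 4074
  i=4: 3184   i=5: 519   i=6: 214   i=7: 3857
  i=8: 3387   i=9: 469     …   i=19: 784
  i=20: 106
Match at i=20, j=54: x = 20·66 + 54 = 1374.

1374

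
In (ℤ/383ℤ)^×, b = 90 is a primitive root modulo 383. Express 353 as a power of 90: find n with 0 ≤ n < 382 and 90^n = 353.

132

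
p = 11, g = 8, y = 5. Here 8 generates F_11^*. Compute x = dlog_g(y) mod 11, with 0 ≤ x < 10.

8

Successive powers of 8 modulo 11:
  8^0=1  8^1=8  8^2=9  8^3=6  8^4=4  8^5=10
  8^6=3  8^7=2  8^8=5
So 8^8 ≡ 5 (mod 11), giving x = 8.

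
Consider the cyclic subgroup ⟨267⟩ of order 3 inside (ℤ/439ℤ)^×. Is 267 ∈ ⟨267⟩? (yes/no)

⟨267⟩ has order 3; its elements mod 439 are {1, 171, 267}.
267 is in this set.

yes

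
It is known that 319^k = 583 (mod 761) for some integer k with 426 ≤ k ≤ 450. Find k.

Compute 319^426 mod 761 = 239, then multiply by 319 repeatedly:
  319^426=239  319^427=141  319^428=80  319^429=407  319^430=463
  319^431=63  319^432=311  319^433=279  319^434=725  319^435=692
  319^436=58  319^437=238  319^438=583
Found 583 at exponent 438.

438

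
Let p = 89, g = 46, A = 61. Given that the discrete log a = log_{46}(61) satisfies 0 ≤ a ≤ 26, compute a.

13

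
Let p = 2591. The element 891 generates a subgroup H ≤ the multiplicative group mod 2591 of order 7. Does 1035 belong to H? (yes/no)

yes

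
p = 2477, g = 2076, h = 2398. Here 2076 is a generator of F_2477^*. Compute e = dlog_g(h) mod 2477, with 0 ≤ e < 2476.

77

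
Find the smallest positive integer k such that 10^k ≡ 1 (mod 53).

The order of 10 must divide p − 1 = 52 = 2^2 · 13.
Divisors: 1, 2, 4, 13, 26, 52.
Check each in increasing order: 10^1 ≡ 10;  10^2 ≡ 47;  10^4 ≡ 36;  10^13 ≡ 1.
Smallest exponent giving 1 is 13.

13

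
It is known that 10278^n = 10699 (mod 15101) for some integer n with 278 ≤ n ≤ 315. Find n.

293

Compute 10278^278 mod 15101 = 14786, then multiply by 10278 repeatedly:
  10278^278=14786  10278^279=9145  10278^280=3686  10278^281=11400  10278^282=541
  10278^283=3230  10278^284=5942  10278^285=3432  10278^286=13261  10278^287=10033
  10278^288=9546  10278^289=2591  10278^290=7235  10278^291=4006  10278^292=8342
  10278^293=10699
Found 10699 at exponent 293.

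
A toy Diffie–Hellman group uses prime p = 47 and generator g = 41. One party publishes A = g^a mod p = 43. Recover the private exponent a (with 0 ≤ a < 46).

7

Successive powers of 41 modulo 47:
  41^0=1  41^1=41  41^2=36  41^3=19  41^4=27  41^5=26
  41^6=32  41^7=43
So 41^7 ≡ 43 (mod 47), giving a = 7.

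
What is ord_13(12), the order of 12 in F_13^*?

The order of 12 must divide p − 1 = 12 = 2^2 · 3.
Divisors: 1, 2, 3, 4, 6, 12.
Check each in increasing order: 12^1 ≡ 12;  12^2 ≡ 1.
Smallest exponent giving 1 is 2.

2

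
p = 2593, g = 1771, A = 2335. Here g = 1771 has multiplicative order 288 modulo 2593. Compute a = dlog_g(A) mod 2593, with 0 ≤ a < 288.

Baby-step giant-step with m = ceil(sqrt(288)) = 17.
Baby table (1771^j mod 2593 for j=0..16):
  0:1  1:1771  2:1504  3:573  4:920  5:916  6:1611  7:781
  8:1082  9:2588  10:1517  11:259  12:2321  13:586  14:606  15:2317
  16:1281
Giant step factor: 1771^(-17) ≡ 382 (mod 2593).
Scan 2335·382^i mod 2593 for i = 0, 1, …:
  i=0: 2335   i=1: 2571   i=2: 1968   i=3: 2399
  i=4: 1089   i=5: 1118   i=6: 1824   i=7: 1844
  i=8: 1705   i=9: 467   i=10: 2070   i=11: 2468
  i=12: 1517
Match at i=12, j=10: a = 12·17 + 10 = 214.

214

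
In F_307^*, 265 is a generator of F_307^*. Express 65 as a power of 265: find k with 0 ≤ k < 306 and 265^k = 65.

118

Baby-step giant-step with m = ceil(sqrt(306)) = 18.
Baby table (265^j mod 307 for j=0..17):
  0:1  1:265  2:229  3:206  4:251  5:203  6:70  7:130
  8:66  9:298  10:71  11:88  12:295  13:197  14:15  15:291
  16:58  17:20
Giant step factor: 265^(-18) ≡ 235 (mod 307).
Scan 65·235^i mod 307 for i = 0, 1, …:
  i=0: 65   i=1: 232   i=2: 181   i=3: 169
  i=4: 112   i=5: 225   i=6: 71
Match at i=6, j=10: k = 6·18 + 10 = 118.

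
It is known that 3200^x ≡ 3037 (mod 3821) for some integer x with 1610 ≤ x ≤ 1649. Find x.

Compute 3200^1610 mod 3821 = 1779, then multiply by 3200 repeatedly:
  3200^1610=1779  3200^1611=3331  3200^1612=2431  3200^1613=3465  3200^1614=3279
  3200^1615=334  3200^1616=2741  3200^1617=2005  3200^1618=541  3200^1619=287
  3200^1620=1360  3200^1621=3702  3200^1622=1300  3200^1623=2752  3200^1624=2816
  3200^1625=1282  3200^1626=2467  3200^1627=214  3200^1628=841  3200^1629=1216
  3200^1630=1422  3200^1631=3410  3200^1632=3045  3200^1633=450  3200^1634=3304
  3200^1635=93  3200^1636=3383  3200^1637=707  3200^1638=368  3200^1639=732
  3200^1640=127  3200^1641=1374  3200^1642=2650  3200^1643=1201  3200^1644=3095
  3200^1645=3789  3200^1646=767  3200^1647=1318  3200^1648=3037
Found 3037 at exponent 1648.

1648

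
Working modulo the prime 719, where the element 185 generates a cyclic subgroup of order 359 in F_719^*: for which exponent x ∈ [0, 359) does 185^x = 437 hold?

Baby-step giant-step with m = ceil(sqrt(359)) = 19.
Baby table (185^j mod 719 for j=0..18):
  0:1  1:185  2:432  3:111  4:403  5:498  6:98  7:155
  8:634  9:93  10:668  11:631  12:257  13:91  14:298  15:486
  16:35  17:4  18:21
Giant step factor: 185^(-19) ≡ 300 (mod 719).
Scan 437·300^i mod 719 for i = 0, 1, …:
  i=0: 437   i=1: 242   i=2: 700   i=3: 52
  i=4: 501   i=5: 29   i=6: 72   i=7: 30
  i=8: 372   i=9: 155
Match at i=9, j=7: x = 9·19 + 7 = 178.

178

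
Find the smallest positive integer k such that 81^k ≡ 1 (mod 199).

99

The order of 81 must divide p − 1 = 198 = 2 · 3^2 · 11.
Divisors: 1, 2, 3, 6, 9, 11, 18, 22, 33, 66, 99, 198.
Check each in increasing order: 81^1 ≡ 81;  81^2 ≡ 193;  81^3 ≡ 111;  81^6 ≡ 182;  81^9 ≡ 103;  81^11 ≡ 178;  81^18 ≡ 62;  81^22 ≡ 43;  81^33 ≡ 92;  81^66 ≡ 106;  81^99 ≡ 1.
Smallest exponent giving 1 is 99.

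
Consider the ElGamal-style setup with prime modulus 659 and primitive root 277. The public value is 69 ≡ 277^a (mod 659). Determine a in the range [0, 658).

184

Baby-step giant-step with m = ceil(sqrt(658)) = 26.
Baby table (277^j mod 659 for j=0..25):
  0:1  1:277  2:285  3:524  4:168  5:406  6:432  7:385
  8:546  9:331  10:86  11:98  12:127  13:252  14:609  15:648
  16:248  17:160  18:167  19:129  20:147  21:520  22:378  23:584
  24:313  25:372
Giant step factor: 277^(-26) ≡ 497 (mod 659).
Scan 69·497^i mod 659 for i = 0, 1, …:
  i=0: 69   i=1: 25   i=2: 563   i=3: 395
  i=4: 592   i=5: 310   i=6: 523   i=7: 285
Match at i=7, j=2: a = 7·26 + 2 = 184.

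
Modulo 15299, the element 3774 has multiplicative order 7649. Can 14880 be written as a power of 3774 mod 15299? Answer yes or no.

14880 ∈ ⟨3774⟩ iff 14880^7649 ≡ 1 (mod 15299), since |⟨3774⟩| = 7649.
14880^7649 mod 15299 = 1.
Since 1 = 1, 14880 lies in the subgroup.

yes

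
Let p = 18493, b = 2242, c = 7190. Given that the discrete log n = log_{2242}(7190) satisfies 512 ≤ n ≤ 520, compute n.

Compute 2242^512 mod 18493 = 7190, then multiply by 2242 repeatedly:
  2242^512=7190
Found 7190 at exponent 512.

512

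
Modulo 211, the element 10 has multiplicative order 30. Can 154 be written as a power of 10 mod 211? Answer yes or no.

154 ∈ ⟨10⟩ iff 154^30 ≡ 1 (mod 211), since |⟨10⟩| = 30.
154^30 mod 211 = 171.
Since 171 ≠ 1, 154 does not lie in the subgroup.

no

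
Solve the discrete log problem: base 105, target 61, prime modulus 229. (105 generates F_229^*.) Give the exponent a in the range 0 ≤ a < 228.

84

Baby-step giant-step with m = ceil(sqrt(228)) = 16.
Baby table (105^j mod 229 for j=0..15):
  0:1  1:105  2:33  3:30  4:173  5:74  6:213  7:152
  8:159  9:207  10:209  11:190  12:27  13:87  14:204  15:123
Giant step factor: 105^(-16) ≡ 151 (mod 229).
Scan 61·151^i mod 229 for i = 0, 1, …:
  i=0: 61   i=1: 51   i=2: 144   i=3: 218
  i=4: 171   i=5: 173
Match at i=5, j=4: a = 5·16 + 4 = 84.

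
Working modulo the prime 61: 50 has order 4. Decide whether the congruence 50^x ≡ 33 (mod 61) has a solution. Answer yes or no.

no

33 ∈ ⟨50⟩ iff 33^4 ≡ 1 (mod 61), since |⟨50⟩| = 4.
33^4 mod 61 = 20.
Since 20 ≠ 1, 33 does not lie in the subgroup.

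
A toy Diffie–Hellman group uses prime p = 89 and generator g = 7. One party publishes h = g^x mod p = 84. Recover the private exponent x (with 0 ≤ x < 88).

34

Baby-step giant-step with m = ceil(sqrt(88)) = 10.
Baby table (7^j mod 89 for j=0..9):
  0:1  1:7  2:49  3:76  4:87  5:75  6:80  7:26
  8:4  9:28
Giant step factor: 7^(-10) ≡ 5 (mod 89).
Scan 84·5^i mod 89 for i = 0, 1, …:
  i=0: 84   i=1: 64   i=2: 53   i=3: 87
Match at i=3, j=4: x = 3·10 + 4 = 34.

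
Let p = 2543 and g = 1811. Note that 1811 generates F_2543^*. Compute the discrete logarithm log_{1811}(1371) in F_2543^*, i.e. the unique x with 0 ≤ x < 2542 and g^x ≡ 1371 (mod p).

Baby-step giant-step with m = ceil(sqrt(2542)) = 51.
Baby table (1811^j mod 2543 for j=0..50):
  0:1  1:1811  2:1794  3:1523  4:1541  5:1080  6:313  7:2297
  8:2062  9:1158  10:1706  11:2364  12:1335  13:1835  14:2027  15:1348
  16:2491  17:2462  18:803  19:2180  20:1244  21:2329  22:1525  23:77
  24:2125  25:816  26:293  27:1679  28:1784  29:1214  30:1402  31:1108
  32:161  33:1669  34:1475  35:1075  36:1430  37:956  38:2076  39:1082
  40:1392  41:799  42:22  43:1697  44:1323  45:447  46:843  47:873
  48:1800  49:2217  50:2133
Giant step factor: 1811^(-51) ≡ 387 (mod 2543).
Scan 1371·387^i mod 2543 for i = 0, 1, …:
  i=0: 1371   i=1: 1633   i=2: 1307   i=3: 2295
  i=4: 658   i=5: 346   i=6: 1666   i=7: 1363
  i=8: 1080
Match at i=8, j=5: x = 8·51 + 5 = 413.

413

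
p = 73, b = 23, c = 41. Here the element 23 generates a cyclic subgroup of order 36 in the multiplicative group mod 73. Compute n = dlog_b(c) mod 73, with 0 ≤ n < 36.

22

Successive powers of 23 modulo 73:
  23^0=1  23^1=23  23^2=18  23^3=49  23^4=32  23^5=6
  23^6=65  23^7=35  23^8=2  23^9=46  23^10=36  23^11=25
  23^12=64  23^13=12  23^14=57  23^15=70  23^16=4  23^17=19
  23^18=72  23^19=50  23^20=55  23^21=24  23^22=41
So 23^22 ≡ 41 (mod 73), giving n = 22.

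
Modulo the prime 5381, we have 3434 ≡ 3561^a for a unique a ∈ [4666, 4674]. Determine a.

Compute 3561^4666 mod 5381 = 1779, then multiply by 3561 repeatedly:
  3561^4666=1779  3561^4667=1582  3561^4668=4976  3561^4669=5284  3561^4670=4348
  3561^4671=2091  3561^4672=4128  3561^4673=4297  3561^4674=3434
Found 3434 at exponent 4674.

4674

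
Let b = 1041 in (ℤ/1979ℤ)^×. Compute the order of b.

1978

The order of 1041 must divide p − 1 = 1978 = 2 · 23 · 43.
Divisors: 1, 2, 23, 43, 46, 86, 989, 1978.
Check each in increasing order: 1041^1 ≡ 1041;  1041^2 ≡ 1168;  1041^23 ≡ 862;  1041^43 ≡ 935;  1041^46 ≡ 919;  1041^86 ≡ 1486;  1041^989 ≡ 1978;  1041^1978 ≡ 1.
Smallest exponent giving 1 is 1978.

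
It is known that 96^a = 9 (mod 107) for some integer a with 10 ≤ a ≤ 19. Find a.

Compute 96^10 mod 107 = 42, then multiply by 96 repeatedly:
  96^10=42  96^11=73  96^12=53  96^13=59  96^14=100
  96^15=77  96^16=9
Found 9 at exponent 16.

16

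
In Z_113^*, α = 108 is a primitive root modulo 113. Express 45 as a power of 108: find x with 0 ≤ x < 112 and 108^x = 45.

Baby-step giant-step with m = ceil(sqrt(112)) = 11.
Baby table (108^j mod 113 for j=0..10):
  0:1  1:108  2:25  3:101  4:60  5:39  6:31  7:71
  8:97  9:80  10:52
Giant step factor: 108^(-11) ≡ 103 (mod 113).
Scan 45·103^i mod 113 for i = 0, 1, …:
  i=0: 45   i=1: 2   i=2: 93   i=3: 87
  i=4: 34   i=5: 112   i=6: 10   i=7: 13
  i=8: 96   i=9: 57   i=10: 108
Match at i=10, j=1: x = 10·11 + 1 = 111.

111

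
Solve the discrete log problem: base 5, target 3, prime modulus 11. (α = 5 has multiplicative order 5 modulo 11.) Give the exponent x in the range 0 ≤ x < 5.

2

Successive powers of 5 modulo 11:
  5^0=1  5^1=5  5^2=3
So 5^2 ≡ 3 (mod 11), giving x = 2.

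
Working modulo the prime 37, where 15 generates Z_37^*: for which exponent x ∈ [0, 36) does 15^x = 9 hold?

4

Successive powers of 15 modulo 37:
  15^0=1  15^1=15  15^2=3  15^3=8  15^4=9
So 15^4 ≡ 9 (mod 37), giving x = 4.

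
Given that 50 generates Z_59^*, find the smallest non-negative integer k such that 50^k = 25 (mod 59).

Baby-step giant-step with m = ceil(sqrt(58)) = 8.
Baby table (50^j mod 59 for j=0..7):
  0:1  1:50  2:22  3:38  4:12  5:10  6:28  7:43
Giant step factor: 50^(-8) ≡ 25 (mod 59).
Scan 25·25^i mod 59 for i = 0, 1, …:
  i=0: 25   i=1: 35   i=2: 49   i=3: 45
  i=4: 4   i=5: 41   i=6: 22
Match at i=6, j=2: k = 6·8 + 2 = 50.

50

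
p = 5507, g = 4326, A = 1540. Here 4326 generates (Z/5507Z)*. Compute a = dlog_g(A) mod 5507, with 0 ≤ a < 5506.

Baby-step giant-step with m = ceil(sqrt(5506)) = 75.
Baby table (4326^j mod 5507 for j=0..74):
  0:1  1:4326  2:1490  3:2550  4:779  5:5177  6:4240  7:3930
  8:1071  9:1759  10:4267  11:5085  12:2752  13:4525  14:3272  15:1682
  16:1585  17:495  18:4654  19:5119  20:1147  21:115  22:1860  23:633
  24:1379  25:1473  26:599  27:2984  28:376  29:2011  30:4033  31:582
  32:1033  33:2581  34:2717  35:1804  36:685  37:544  38:1855  39:1031
  40:4943  41:5244  42:2211  43:4634  44:1204  45:4389  46:4185  47:2801
  48:1726  49:4691  50:5478  51:1207  52:846  53:3148  54:4944  55:4063
  56:3701  57:1677  58:1983  59:4059  60:2918  61:1224  62:2797  63:943
  64:4238  65:785  66:3598  67:2166  68:2709  69:238  70:5286  71:2172
  72:1130  73:3671  74:4065
Giant step factor: 4326^(-75) ≡ 3027 (mod 5507).
Scan 1540·3027^i mod 5507 for i = 0, 1, …:
  i=0: 1540   i=1: 2658   i=2: 39   i=3: 2406
  i=4: 2708   i=5: 2700   i=6: 512   i=7: 2357
  i=8: 3074   i=9: 3675     …   i=68: 2120
  i=69: 1585
Match at i=69, j=16: a = 69·75 + 16 = 5191.

5191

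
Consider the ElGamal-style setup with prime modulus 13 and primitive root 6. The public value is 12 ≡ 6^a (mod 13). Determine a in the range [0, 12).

6

Successive powers of 6 modulo 13:
  6^0=1  6^1=6  6^2=10  6^3=8  6^4=9  6^5=2
  6^6=12
So 6^6 ≡ 12 (mod 13), giving a = 6.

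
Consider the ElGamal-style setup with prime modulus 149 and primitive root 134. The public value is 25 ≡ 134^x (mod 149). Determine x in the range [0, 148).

Baby-step giant-step with m = ceil(sqrt(148)) = 13.
Baby table (134^j mod 149 for j=0..12):
  0:1  1:134  2:76  3:52  4:114  5:78  6:22  7:117
  8:33  9:101  10:124  11:77  12:37
Giant step factor: 134^(-13) ≡ 40 (mod 149).
Scan 25·40^i mod 149 for i = 0, 1, …:
  i=0: 25   i=1: 106   i=2: 68   i=3: 38
  i=4: 30   i=5: 8   i=6: 22
Match at i=6, j=6: x = 6·13 + 6 = 84.

84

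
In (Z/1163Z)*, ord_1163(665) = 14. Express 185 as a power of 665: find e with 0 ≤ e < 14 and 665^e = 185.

11

Successive powers of 665 modulo 1163:
  665^0=1  665^1=665  665^2=285  665^3=1119  665^4=978  665^5=253
  665^6=773  665^7=1162  665^8=498  665^9=878  665^10=44  665^11=185
So 665^11 ≡ 185 (mod 1163), giving e = 11.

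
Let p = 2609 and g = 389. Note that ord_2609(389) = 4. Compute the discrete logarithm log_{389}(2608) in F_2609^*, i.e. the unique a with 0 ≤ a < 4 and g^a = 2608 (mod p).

2

Successive powers of 389 modulo 2609:
  389^0=1  389^1=389  389^2=2608
So 389^2 ≡ 2608 (mod 2609), giving a = 2.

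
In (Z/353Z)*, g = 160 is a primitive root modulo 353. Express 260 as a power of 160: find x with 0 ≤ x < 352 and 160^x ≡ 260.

Baby-step giant-step with m = ceil(sqrt(352)) = 19.
Baby table (160^j mod 353 for j=0..18):
  0:1  1:160  2:184  3:141  4:321  5:175  6:113  7:77
  8:318  9:48  10:267  11:7  12:61  13:229  14:281  15:129
  16:166  17:85  18:186
Giant step factor: 160^(-19) ≡ 219 (mod 353).
Scan 260·219^i mod 353 for i = 0, 1, …:
  i=0: 260   i=1: 107   i=2: 135   i=3: 266
  i=4: 9   i=5: 206   i=6: 283   i=7: 202
  i=8: 113
Match at i=8, j=6: x = 8·19 + 6 = 158.

158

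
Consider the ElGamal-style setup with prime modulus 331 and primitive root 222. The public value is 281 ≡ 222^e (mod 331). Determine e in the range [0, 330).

188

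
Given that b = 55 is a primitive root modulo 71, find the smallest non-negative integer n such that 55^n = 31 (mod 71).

Baby-step giant-step with m = ceil(sqrt(70)) = 9.
Baby table (55^j mod 71 for j=0..8):
  0:1  1:55  2:43  3:22  4:3  5:23  6:58  7:66
  8:9
Giant step factor: 55^(-9) ≡ 35 (mod 71).
Scan 31·35^i mod 71 for i = 0, 1, …:
  i=0: 31   i=1: 20   i=2: 61   i=3: 5
  i=4: 33   i=5: 19   i=6: 26   i=7: 58
Match at i=7, j=6: n = 7·9 + 6 = 69.

69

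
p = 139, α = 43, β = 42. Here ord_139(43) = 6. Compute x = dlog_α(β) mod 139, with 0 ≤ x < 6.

2

Successive powers of 43 modulo 139:
  43^0=1  43^1=43  43^2=42
So 43^2 ≡ 42 (mod 139), giving x = 2.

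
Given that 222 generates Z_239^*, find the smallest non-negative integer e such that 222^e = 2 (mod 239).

134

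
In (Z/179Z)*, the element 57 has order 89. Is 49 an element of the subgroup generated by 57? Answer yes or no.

yes

49 ∈ ⟨57⟩ iff 49^89 ≡ 1 (mod 179), since |⟨57⟩| = 89.
49^89 mod 179 = 1.
Since 1 = 1, 49 lies in the subgroup.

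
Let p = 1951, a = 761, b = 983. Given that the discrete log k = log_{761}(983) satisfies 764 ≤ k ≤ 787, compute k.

Compute 761^764 mod 1951 = 939, then multiply by 761 repeatedly:
  761^764=939  761^765=513  761^766=193  761^767=548  761^768=1465
  761^769=844  761^770=405  761^771=1898  761^772=638  761^773=1670
  761^774=769  761^775=1860  761^776=985  761^777=401  761^778=805
  761^779=1942  761^780=955  761^781=983
Found 983 at exponent 781.

781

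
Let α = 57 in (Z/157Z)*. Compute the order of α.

78

The order of 57 must divide p − 1 = 156 = 2^2 · 3 · 13.
Divisors: 1, 2, 3, 4, 6, 12, 13, 26, 39, 52, 78, 156.
Check each in increasing order: 57^1 ≡ 57;  57^2 ≡ 109;  57^3 ≡ 90;  57^4 ≡ 106;  57^6 ≡ 93;  57^12 ≡ 14;  57^13 ≡ 13;  57^26 ≡ 12;  57^39 ≡ 156;  57^52 ≡ 144;  57^78 ≡ 1.
Smallest exponent giving 1 is 78.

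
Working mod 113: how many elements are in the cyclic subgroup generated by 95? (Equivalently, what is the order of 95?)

The order of 95 must divide p − 1 = 112 = 2^4 · 7.
Divisors: 1, 2, 4, 7, 8, 14, 16, 28, 56, 112.
Check each in increasing order: 95^1 ≡ 95;  95^2 ≡ 98;  95^4 ≡ 112;  95^7 ≡ 69;  95^8 ≡ 1.
Smallest exponent giving 1 is 8.

8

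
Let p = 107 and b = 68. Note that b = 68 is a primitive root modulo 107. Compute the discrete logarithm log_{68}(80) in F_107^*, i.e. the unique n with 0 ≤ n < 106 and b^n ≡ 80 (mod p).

29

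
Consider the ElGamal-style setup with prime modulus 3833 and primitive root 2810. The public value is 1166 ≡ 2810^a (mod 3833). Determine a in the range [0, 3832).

Baby-step giant-step with m = ceil(sqrt(3832)) = 62.
Baby table (2810^j mod 3833 for j=0..61):
  0:1  1:2810  2:120  3:3729  4:2901  5:2852  6:3150  7:1103
  8:2366  9:2038  10:278  11:3081  12:2696  13:1752  14:1548  15:3258
  16:1776  17:3827  18:2305  19:3113  20:624  21:1759  22:2053  23:265
  24:1048  25:1136  26:3104  27:2165  28:679  29:2989  30:987  31:2211
  32:3450  33:843  34:36  35:1502  36:487  37:89  38:945  39:3014
  40:2243  41:1378  42:850  43:541  44:2342  45:3592  46:1231  47:1744
  48:2066  49:2298  50:2608  51:3617  52:2487  53:911  54:3299  55:1996
  56:1081  57:1874  58:3231  59:2566  60:587  61:1280
Giant step factor: 2810^(-62) ≡ 2611 (mod 3833).
Scan 1166·2611^i mod 3833 for i = 0, 1, …:
  i=0: 1166   i=1: 1024   i=2: 2063   i=3: 1128
  i=4: 1464   i=5: 1003   i=6: 894   i=7: 3770
  i=8: 326   i=9: 260     …   i=53: 2227
  i=54: 36
Match at i=54, j=34: a = 54·62 + 34 = 3382.

3382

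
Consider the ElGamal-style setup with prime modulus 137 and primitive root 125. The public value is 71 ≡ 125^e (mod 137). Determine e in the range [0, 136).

Baby-step giant-step with m = ceil(sqrt(136)) = 12.
Baby table (125^j mod 137 for j=0..11):
  0:1  1:125  2:7  3:53  4:49  5:97  6:69  7:131
  8:72  9:95  10:93  11:117
Giant step factor: 125^(-12) ≡ 4 (mod 137).
Scan 71·4^i mod 137 for i = 0, 1, …:
  i=0: 71   i=1: 10   i=2: 40   i=3: 23
  i=4: 92   i=5: 94   i=6: 102   i=7: 134
  i=8: 125
Match at i=8, j=1: e = 8·12 + 1 = 97.

97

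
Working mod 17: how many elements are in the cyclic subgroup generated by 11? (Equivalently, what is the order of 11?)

16

The order of 11 must divide p − 1 = 16 = 2^4.
Divisors: 1, 2, 4, 8, 16.
Check each in increasing order: 11^1 ≡ 11;  11^2 ≡ 2;  11^4 ≡ 4;  11^8 ≡ 16;  11^16 ≡ 1.
Smallest exponent giving 1 is 16.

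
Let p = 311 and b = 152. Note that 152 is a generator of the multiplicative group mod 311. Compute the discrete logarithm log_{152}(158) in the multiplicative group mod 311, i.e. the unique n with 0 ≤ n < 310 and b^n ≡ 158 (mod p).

188

Baby-step giant-step with m = ceil(sqrt(310)) = 18.
Baby table (152^j mod 311 for j=0..17):
  0:1  1:152  2:90  3:307  4:14  5:262  6:16  7:255
  8:196  9:247  10:224  11:149  12:256  13:37  14:26  15:220
  16:163  17:207
Giant step factor: 152^(-18) ≡ 223 (mod 311).
Scan 158·223^i mod 311 for i = 0, 1, …:
  i=0: 158   i=1: 91   i=2: 78   i=3: 289
  i=4: 70   i=5: 60   i=6: 7   i=7: 6
  i=8: 94   i=9: 125   i=10: 196
Match at i=10, j=8: n = 10·18 + 8 = 188.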